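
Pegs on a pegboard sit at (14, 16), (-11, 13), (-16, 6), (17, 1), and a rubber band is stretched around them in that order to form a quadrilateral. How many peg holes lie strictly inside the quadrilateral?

318

By the shoelace formula, twice the signed area is |(14·13 − (-11)·16) + ((-11)·6 − (-16)·13) + ((-16)·1 − 17·6) + (17·16 − 14·1)| = 640, so the area is 320.
Summing gcd(|Δx|,|Δy|) over the edges gives the boundary count: gcd(25,3) + gcd(5,7) + gcd(33,5) + gcd(3,15) = 1+1+1+3 = 6.
By Pick's theorem A = I + B/2 − 1, so I = 320 − 6/2 + 1 = 318.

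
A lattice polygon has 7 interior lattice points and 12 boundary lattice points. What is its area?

Pick's theorem states A = I + B/2 − 1, so A = 7 + 12/2 − 1 = 12.

12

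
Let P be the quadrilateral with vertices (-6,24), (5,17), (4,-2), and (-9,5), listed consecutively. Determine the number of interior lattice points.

Using the shoelace formula, 2A = |((-6)·17 − 5·24) + (5·(-2) − 4·17) + (4·5 − (-9)·(-2)) + ((-9)·24 − (-6)·5)| = 484, so the area is 242.
The number of boundary lattice points is Σ gcd(|Δx|,|Δy|) = gcd(11,7) + gcd(1,19) + gcd(13,7) + gcd(3,19) = 1+1+1+1 = 4.
By Pick's theorem A = I + B/2 − 1, so I = 242 − 4/2 + 1 = 241.

241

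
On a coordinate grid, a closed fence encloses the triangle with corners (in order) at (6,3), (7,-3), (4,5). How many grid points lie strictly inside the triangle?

4

The shoelace formula gives twice the area as |[6·(-3) − 7·3] + [7·5 − 4·(-3)] + [4·3 − 6·5]| = 10, so the area is 5.
Along each edge there are gcd(|Δx|,|Δy|)+1 lattice points, so counting each shared vertex once the boundary has gcd(1,6) + gcd(3,8) + gcd(2,2) = 1+1+2 = 4.
By Pick's theorem A = I + B/2 − 1, so I = 5 − 4/2 + 1 = 4.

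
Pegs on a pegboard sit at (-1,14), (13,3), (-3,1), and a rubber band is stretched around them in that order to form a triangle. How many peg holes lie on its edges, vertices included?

The number of boundary lattice points is Σ gcd(|Δx|,|Δy|) = gcd(14,11) + gcd(16,2) + gcd(2,13) = 1+2+1 = 4.

4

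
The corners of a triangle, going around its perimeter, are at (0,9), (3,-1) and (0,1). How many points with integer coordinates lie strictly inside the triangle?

Using the shoelace formula, 2A = |(0·(-1) − 3·9) + (3·1 − 0·(-1)) + (0·9 − 0·1)| = 24, so the area is 12.
The number of boundary lattice points is Σ gcd(|Δx|,|Δy|) = gcd(3,10) + gcd(3,2) + gcd(0,8) = 1+1+8 = 10.
Pick's theorem gives I = A − B/2 + 1 = 12 − 10/2 + 1 = 8.

8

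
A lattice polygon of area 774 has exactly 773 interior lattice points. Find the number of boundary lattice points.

Pick's theorem gives A = I + B/2 − 1, so B = 2(A − I + 1) = 2(774 − 773 + 1) = 4.

4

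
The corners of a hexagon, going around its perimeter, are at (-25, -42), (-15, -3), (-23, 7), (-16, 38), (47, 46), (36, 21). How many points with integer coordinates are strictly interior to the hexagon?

2832

By the shoelace formula, twice the signed area is |((-25)·(-3) − (-15)·(-42)) + ((-15)·7 − (-23)·(-3)) + ((-23)·38 − (-16)·7) + ((-16)·46 − 47·38) + (47·21 − 36·46) + (36·(-42) − (-25)·21)| = 5669, so the area is 2834.5.
Along each edge there are gcd(|Δx|,|Δy|)+1 lattice points, so counting each shared vertex once the boundary has gcd(10,39) + gcd(8,10) + gcd(7,31) + gcd(63,8) + gcd(11,25) + gcd(61,63) = 1+2+1+1+1+1 = 7.
By Pick's theorem A = I + B/2 − 1, so I = 2834.5 − 7/2 + 1 = 2832.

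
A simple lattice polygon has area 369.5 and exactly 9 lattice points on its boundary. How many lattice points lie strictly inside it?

From Pick's theorem, I = A − B/2 + 1 = 369.5 − 9/2 + 1 = 366.

366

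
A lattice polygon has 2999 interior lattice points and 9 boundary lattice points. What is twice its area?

6005

By Pick's theorem, A = I + B/2 − 1 = 2999 + 9/2 − 1 = 6005/2.
Hence 2A = 6005.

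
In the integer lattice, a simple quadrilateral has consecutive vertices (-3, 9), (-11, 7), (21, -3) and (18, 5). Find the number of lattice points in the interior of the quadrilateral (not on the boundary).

The shoelace formula gives twice the area as |[(-3)·7 − (-11)·9] + [(-11)·(-3) − 21·7] + [21·5 − 18·(-3)] + [18·9 − (-3)·5]| = 300, so the area is 150.
Along each edge there are gcd(|Δx|,|Δy|)+1 lattice points, so counting each shared vertex once the boundary has gcd(8,2) + gcd(32,10) + gcd(3,8) + gcd(21,4) = 2+2+1+1 = 6.
Pick's theorem gives I = A − B/2 + 1 = 150 − 6/2 + 1 = 148.

148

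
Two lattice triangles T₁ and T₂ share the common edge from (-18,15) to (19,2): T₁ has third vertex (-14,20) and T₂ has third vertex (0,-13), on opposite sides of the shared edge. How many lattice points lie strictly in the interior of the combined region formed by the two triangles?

517

The union is the simple quadrilateral with vertices (-18,15), (-14,20), (19,2), (0,-13) in order.
Using the shoelace formula, 2A = |((-18)·20 − (-14)·15) + ((-14)·2 − 19·20) + (19·(-13) − 0·2) + (0·15 − (-18)·(-13))| = 1039, so the area is 519.5.
The number of boundary lattice points is Σ gcd(|Δx|,|Δy|) = gcd(4,5) + gcd(33,18) + gcd(19,15) + gcd(18,28) = 1+3+1+2 = 7.
By Pick's theorem I = A − B/2 + 1 = 519.5 − 7/2 + 1 = 517.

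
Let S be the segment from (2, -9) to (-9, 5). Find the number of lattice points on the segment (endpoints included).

2

The number of lattice points on a segment between lattice points is gcd(|Δx|,|Δy|) + 1 = gcd(11,14) + 1 = 1 + 1 = 2.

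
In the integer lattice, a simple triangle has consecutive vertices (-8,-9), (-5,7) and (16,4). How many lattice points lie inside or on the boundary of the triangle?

By the shoelace formula, twice the signed area is |((-8)·7 − (-5)·(-9)) + ((-5)·4 − 16·7) + (16·(-9) − (-8)·4)| = 345, so the area is 345/2.
The number of boundary lattice points is Σ gcd(|Δx|,|Δy|) = gcd(3,16) + gcd(21,3) + gcd(24,13) = 1+3+1 = 5.
Pick's theorem gives I = A − B/2 + 1 = 345/2 − 5/2 + 1 = 171, so the closed region contains I + B = 171 + 5 = 176 lattice points.

176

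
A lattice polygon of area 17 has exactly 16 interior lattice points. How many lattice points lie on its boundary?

4

Pick's theorem gives A = I + B/2 − 1, so B = 2(A − I + 1) = 2(17 − 16 + 1) = 4.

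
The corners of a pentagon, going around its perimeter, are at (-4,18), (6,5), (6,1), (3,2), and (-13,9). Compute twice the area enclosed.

288

Using the shoelace formula, 2A = |((-4)·5 − 6·18) + (6·1 − 6·5) + (6·2 − 3·1) + (3·9 − (-13)·2) + ((-13)·18 − (-4)·9)| = 288, so the area is 144.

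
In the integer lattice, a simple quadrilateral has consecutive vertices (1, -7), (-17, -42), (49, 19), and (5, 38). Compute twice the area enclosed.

By the shoelace formula, twice the signed area is |(1·(-42) − (-17)·(-7)) + ((-17)·19 − 49·(-42)) + (49·38 − 5·19) + (5·(-7) − 1·38)| = 3268, so the area is 1634.

3268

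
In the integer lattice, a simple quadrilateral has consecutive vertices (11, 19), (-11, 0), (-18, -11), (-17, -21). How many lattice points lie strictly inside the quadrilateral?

Using the shoelace formula, 2A = |[11·0 − (-11)·19] + [(-11)·(-11) − (-18)·0] + [(-18)·(-21) − (-17)·(-11)] + [(-17)·19 − 11·(-21)]| = 429, so the area is 214.5.
The number of boundary lattice points is Σ gcd(|Δx|,|Δy|) = gcd(22,19) + gcd(7,11) + gcd(1,10) + gcd(28,40) = 1+1+1+4 = 7.
Pick's theorem gives I = A − B/2 + 1 = 214.5 − 7/2 + 1 = 212.

212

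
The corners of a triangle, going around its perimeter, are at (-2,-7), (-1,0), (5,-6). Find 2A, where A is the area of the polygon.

By the shoelace formula, twice the signed area is |((-2)·0 − (-1)·(-7)) + ((-1)·(-6) − 5·0) + (5·(-7) − (-2)·(-6))| = 48, so the area is 24.

48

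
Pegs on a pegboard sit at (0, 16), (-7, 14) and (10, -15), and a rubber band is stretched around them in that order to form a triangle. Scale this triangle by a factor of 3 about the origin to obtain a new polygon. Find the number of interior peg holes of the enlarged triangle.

1063

Using the shoelace formula, 2A = |[0·14 − (-7)·16] + [(-7)·(-15) − 10·14] + [10·16 − 0·(-15)]| = 237, so the area is 237/2.
Summing gcd(|Δx|,|Δy|) over the edges gives the boundary count: gcd(7,2) + gcd(17,29) + gcd(10,31) = 1+1+1 = 3.
Scaling by 3 multiplies the area by 3² = 9 (so the new area is 1066.5) and multiplies the boundary lattice-point count by 3, giving 9.
By Pick's theorem, the interior count of the dilated polygon is 1066.5 − 9/2 + 1 = 1063.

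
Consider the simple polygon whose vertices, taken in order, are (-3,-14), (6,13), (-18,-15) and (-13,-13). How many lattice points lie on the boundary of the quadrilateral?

15

Along each edge there are gcd(|Δx|,|Δy|)+1 lattice points, so counting each shared vertex once the boundary has gcd(9,27) + gcd(24,28) + gcd(5,2) + gcd(10,1) = 9+4+1+1 = 15.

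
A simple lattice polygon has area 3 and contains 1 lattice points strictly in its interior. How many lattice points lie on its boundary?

Pick's theorem gives A = I + B/2 − 1, so B = 2(A − I + 1) = 2(3 − 1 + 1) = 6.

6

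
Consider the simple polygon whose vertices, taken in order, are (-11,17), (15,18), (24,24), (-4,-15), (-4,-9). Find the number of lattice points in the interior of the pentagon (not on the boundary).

Using the shoelace formula, 2A = |[(-11)·18 − 15·17] + [15·24 − 24·18] + [24·(-15) − (-4)·24] + [(-4)·(-9) − (-4)·(-15)] + [(-4)·17 − (-11)·(-9)]| = 980, so the area is 490.
Summing gcd(|Δx|,|Δy|) over the edges gives the boundary count: gcd(26,1) + gcd(9,6) + gcd(28,39) + gcd(0,6) + gcd(7,26) = 1+3+1+6+1 = 12.
Pick's theorem gives I = A − B/2 + 1 = 490 − 12/2 + 1 = 485.

485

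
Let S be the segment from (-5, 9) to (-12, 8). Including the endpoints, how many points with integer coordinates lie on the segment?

2

The number of lattice points on a segment between lattice points is gcd(|Δx|,|Δy|) + 1 = gcd(7,1) + 1 = 1 + 1 = 2.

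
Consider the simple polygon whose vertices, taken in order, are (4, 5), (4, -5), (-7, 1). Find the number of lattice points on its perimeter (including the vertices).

12

Along each edge there are gcd(|Δx|,|Δy|)+1 lattice points, so counting each shared vertex once the boundary has gcd(0,10) + gcd(11,6) + gcd(11,4) = 10+1+1 = 12.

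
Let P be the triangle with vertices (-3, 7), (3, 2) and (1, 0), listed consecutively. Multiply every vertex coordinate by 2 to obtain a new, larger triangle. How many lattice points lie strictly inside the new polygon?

41

Using the shoelace formula, 2A = |((-3)·2 − 3·7) + (3·0 − 1·2) + (1·7 − (-3)·0)| = 22, so the area is 11.
The number of boundary lattice points is Σ gcd(|Δx|,|Δy|) = gcd(6,5) + gcd(2,2) + gcd(4,7) = 1+2+1 = 4.
Scaling by 2 multiplies the area by 2² = 4 (so the new area is 44) and multiplies the boundary lattice-point count by 2, giving 8.
By Pick's theorem, the interior count of the dilated polygon is 44 − 8/2 + 1 = 41.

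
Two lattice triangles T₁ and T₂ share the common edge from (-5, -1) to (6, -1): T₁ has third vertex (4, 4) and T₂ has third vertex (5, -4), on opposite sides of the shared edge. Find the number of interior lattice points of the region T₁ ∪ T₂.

The union is the simple quadrilateral with vertices (-5, -1), (4, 4), (6, -1), (5, -4) in order.
Using the shoelace formula, 2A = |((-5)·4 − 4·(-1)) + (4·(-1) − 6·4) + (6·(-4) − 5·(-1)) + (5·(-1) − (-5)·(-4))| = 88, so the area is 44.
The number of boundary lattice points is Σ gcd(|Δx|,|Δy|) = gcd(9,5) + gcd(2,5) + gcd(1,3) + gcd(10,3) = 1+1+1+1 = 4.
By Pick's theorem I = A − B/2 + 1 = 44 − 4/2 + 1 = 43.

43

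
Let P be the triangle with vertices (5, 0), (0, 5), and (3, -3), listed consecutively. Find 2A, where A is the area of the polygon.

Using the shoelace formula, 2A = |(5·5 − 0·0) + (0·(-3) − 3·5) + (3·0 − 5·(-3))| = 25, so the area is 12.5.

25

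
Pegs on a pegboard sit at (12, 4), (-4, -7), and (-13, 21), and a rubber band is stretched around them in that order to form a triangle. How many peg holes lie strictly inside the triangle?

273

By the shoelace formula, twice the signed area is |(12·(-7) − (-4)·4) + ((-4)·21 − (-13)·(-7)) + ((-13)·4 − 12·21)| = 547, so the area is 547/2.
Along each edge there are gcd(|Δx|,|Δy|)+1 lattice points, so counting each shared vertex once the boundary has gcd(16,11) + gcd(9,28) + gcd(25,17) = 1+1+1 = 3.
Pick's theorem gives I = A − B/2 + 1 = 547/2 − 3/2 + 1 = 273.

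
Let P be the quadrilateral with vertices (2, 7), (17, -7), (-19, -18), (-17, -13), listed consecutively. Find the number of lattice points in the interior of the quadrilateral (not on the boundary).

Using the shoelace formula, 2A = |[2·(-7) − 17·7] + [17·(-18) − (-19)·(-7)] + [(-19)·(-13) − (-17)·(-18)] + [(-17)·7 − 2·(-13)]| = 724, so the area is 362.
The number of boundary lattice points is Σ gcd(|Δx|,|Δy|) = gcd(15,14) + gcd(36,11) + gcd(2,5) + gcd(19,20) = 1+1+1+1 = 4.
Pick's theorem gives I = A − B/2 + 1 = 362 − 4/2 + 1 = 361.

361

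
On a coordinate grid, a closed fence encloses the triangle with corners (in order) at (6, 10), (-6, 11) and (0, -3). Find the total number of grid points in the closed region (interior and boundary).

84

Using the shoelace formula, 2A = |(6·11 − (-6)·10) + ((-6)·(-3) − 0·11) + (0·10 − 6·(-3))| = 162, so the area is 81.
Along each edge there are gcd(|Δx|,|Δy|)+1 lattice points, so counting each shared vertex once the boundary has gcd(12,1) + gcd(6,14) + gcd(6,13) = 1+2+1 = 4.
Pick's theorem gives I = A − B/2 + 1 = 81 − 4/2 + 1 = 80, so the closed region contains I + B = 80 + 4 = 84 lattice points.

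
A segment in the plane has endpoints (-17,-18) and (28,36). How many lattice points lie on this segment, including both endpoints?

10

The number of lattice points on a segment between lattice points is gcd(|Δx|,|Δy|) + 1 = gcd(45,54) + 1 = 9 + 1 = 10.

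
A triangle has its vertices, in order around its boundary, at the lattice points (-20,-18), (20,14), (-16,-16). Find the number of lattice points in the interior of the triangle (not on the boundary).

17

By the shoelace formula, twice the signed area is |((-20)·14 − 20·(-18)) + (20·(-16) − (-16)·14) + ((-16)·(-18) − (-20)·(-16))| = 48, so the area is 24.
The number of boundary lattice points is Σ gcd(|Δx|,|Δy|) = gcd(40,32) + gcd(36,30) + gcd(4,2) = 8+6+2 = 16.
Pick's theorem gives I = A − B/2 + 1 = 24 − 16/2 + 1 = 17.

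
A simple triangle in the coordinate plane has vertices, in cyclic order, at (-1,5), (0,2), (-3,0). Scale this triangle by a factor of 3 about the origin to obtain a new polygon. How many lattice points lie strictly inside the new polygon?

46

By the shoelace formula, twice the signed area is |[(-1)·2 − 0·5] + [0·0 − (-3)·2] + [(-3)·5 − (-1)·0]| = 11, so the area is 11/2.
Along each edge there are gcd(|Δx|,|Δy|)+1 lattice points, so counting each shared vertex once the boundary has gcd(1,3) + gcd(3,2) + gcd(2,5) = 1+1+1 = 3.
Scaling by 3 multiplies the area by 3² = 9 (so the new area is 99/2) and multiplies the boundary lattice-point count by 3, giving 9.
By Pick's theorem, the interior count of the dilated polygon is 99/2 − 9/2 + 1 = 46.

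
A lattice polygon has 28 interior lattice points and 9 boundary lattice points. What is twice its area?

Pick's theorem states A = I + B/2 − 1, so A = 28 + 9/2 − 1 = 63/2.
Hence 2A = 63.

63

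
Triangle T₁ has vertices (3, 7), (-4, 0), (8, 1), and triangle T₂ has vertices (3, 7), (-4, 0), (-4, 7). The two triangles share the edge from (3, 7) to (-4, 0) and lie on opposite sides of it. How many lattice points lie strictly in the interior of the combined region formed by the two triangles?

The union is the simple quadrilateral with vertices (3, 7), (8, 1), (-4, 0), (-4, 7) in order.
The shoelace formula gives twice the area as |[3·1 − 8·7] + [8·0 − (-4)·1] + [(-4)·7 − (-4)·0] + [(-4)·7 − 3·7]| = 126, so the area is 63.
Along each edge there are gcd(|Δx|,|Δy|)+1 lattice points, so counting each shared vertex once the boundary has gcd(5,6) + gcd(12,1) + gcd(0,7) + gcd(7,0) = 1+1+7+7 = 16.
By Pick's theorem I = A − B/2 + 1 = 63 − 16/2 + 1 = 56.

56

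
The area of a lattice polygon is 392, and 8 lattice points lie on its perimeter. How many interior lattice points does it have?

389

Pick's theorem A = I + B/2 − 1 rearranges to I = A − B/2 + 1 = 392 − 8/2 + 1 = 389.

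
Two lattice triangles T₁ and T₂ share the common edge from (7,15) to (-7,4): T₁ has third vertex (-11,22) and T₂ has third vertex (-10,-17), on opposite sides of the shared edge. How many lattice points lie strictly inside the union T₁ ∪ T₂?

276

The union is the simple quadrilateral with vertices (7,15), (-11,22), (-7,4), (-10,-17) in order.
By the shoelace formula, twice the signed area is |(7·22 − (-11)·15) + ((-11)·4 − (-7)·22) + ((-7)·(-17) − (-10)·4) + ((-10)·15 − 7·(-17))| = 557, so the area is 557/2.
Summing gcd(|Δx|,|Δy|) over the edges gives the boundary count: gcd(18,7) + gcd(4,18) + gcd(3,21) + gcd(17,32) = 1+2+3+1 = 7.
By Pick's theorem I = A − B/2 + 1 = 557/2 − 7/2 + 1 = 276.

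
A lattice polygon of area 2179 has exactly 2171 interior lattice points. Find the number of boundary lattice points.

18

Pick's theorem gives A = I + B/2 − 1, so B = 2(A − I + 1) = 2(2179 − 2171 + 1) = 18.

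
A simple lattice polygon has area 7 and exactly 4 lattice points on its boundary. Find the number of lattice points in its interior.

From Pick's theorem, I = A − B/2 + 1 = 7 − 4/2 + 1 = 6.

6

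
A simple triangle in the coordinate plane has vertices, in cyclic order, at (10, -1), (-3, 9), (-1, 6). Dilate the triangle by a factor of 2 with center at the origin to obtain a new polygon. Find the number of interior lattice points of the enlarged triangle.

Using the shoelace formula, 2A = |(10·9 − (-3)·(-1)) + ((-3)·6 − (-1)·9) + ((-1)·(-1) − 10·6)| = 19, so the area is 19/2.
The number of boundary lattice points is Σ gcd(|Δx|,|Δy|) = gcd(13,10) + gcd(2,3) + gcd(11,7) = 1+1+1 = 3.
Scaling by 2 multiplies the area by 2² = 4 (so the new area is 38) and multiplies the boundary lattice-point count by 2, giving 6.
By Pick's theorem, the interior count of the dilated polygon is 38 − 6/2 + 1 = 36.

36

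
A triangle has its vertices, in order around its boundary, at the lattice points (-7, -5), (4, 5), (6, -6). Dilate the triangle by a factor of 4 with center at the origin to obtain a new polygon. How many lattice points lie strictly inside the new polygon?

1123

Using the shoelace formula, 2A = |[(-7)·5 − 4·(-5)] + [4·(-6) − 6·5] + [6·(-5) − (-7)·(-6)]| = 141, so the area is 141/2.
Along each edge there are gcd(|Δx|,|Δy|)+1 lattice points, so counting each shared vertex once the boundary has gcd(11,10) + gcd(2,11) + gcd(13,1) = 1+1+1 = 3.
Scaling by 4 multiplies the area by 4² = 16 (so the new area is 1128) and multiplies the boundary lattice-point count by 4, giving 12.
By Pick's theorem, the interior count of the dilated polygon is 1128 − 12/2 + 1 = 1123.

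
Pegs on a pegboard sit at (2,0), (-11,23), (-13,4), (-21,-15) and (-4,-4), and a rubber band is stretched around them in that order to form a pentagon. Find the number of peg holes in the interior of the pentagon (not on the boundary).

Using the shoelace formula, 2A = |[2·23 − (-11)·0] + [(-11)·4 − (-13)·23] + [(-13)·(-15) − (-21)·4] + [(-21)·(-4) − (-4)·(-15)] + [(-4)·0 − 2·(-4)]| = 612, so the area is 306.
Summing gcd(|Δx|,|Δy|) over the edges gives the boundary count: gcd(13,23) + gcd(2,19) + gcd(8,19) + gcd(17,11) + gcd(6,4) = 1+1+1+1+2 = 6.
By Pick's theorem A = I + B/2 − 1, so I = 306 − 6/2 + 1 = 304.

304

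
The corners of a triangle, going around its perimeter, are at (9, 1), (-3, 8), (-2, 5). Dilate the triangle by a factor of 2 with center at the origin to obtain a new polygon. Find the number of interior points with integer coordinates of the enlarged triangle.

56

The shoelace formula gives twice the area as |(9·8 − (-3)·1) + ((-3)·5 − (-2)·8) + ((-2)·1 − 9·5)| = 29, so the area is 14.5.
Along each edge there are gcd(|Δx|,|Δy|)+1 lattice points, so counting each shared vertex once the boundary has gcd(12,7) + gcd(1,3) + gcd(11,4) = 1+1+1 = 3.
Scaling by 2 multiplies the area by 2² = 4 (so the new area is 58) and multiplies the boundary lattice-point count by 2, giving 6.
By Pick's theorem, the interior count of the dilated polygon is 58 − 6/2 + 1 = 56.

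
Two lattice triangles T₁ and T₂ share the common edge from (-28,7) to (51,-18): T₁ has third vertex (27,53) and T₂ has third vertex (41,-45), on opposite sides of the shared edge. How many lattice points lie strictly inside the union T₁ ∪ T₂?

3695

The union is the simple quadrilateral with vertices (-28,7), (27,53), (51,-18), (41,-45) in order.
The shoelace formula gives twice the area as |[(-28)·53 − 27·7] + [27·(-18) − 51·53] + [51·(-45) − 41·(-18)] + [41·7 − (-28)·(-45)]| = 7392, so the area is 3696.
Summing gcd(|Δx|,|Δy|) over the edges gives the boundary count: gcd(55,46) + gcd(24,71) + gcd(10,27) + gcd(69,52) = 1+1+1+1 = 4.
By Pick's theorem I = A − B/2 + 1 = 3696 − 4/2 + 1 = 3695.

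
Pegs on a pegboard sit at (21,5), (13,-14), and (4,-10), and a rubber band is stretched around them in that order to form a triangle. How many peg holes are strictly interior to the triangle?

101

The shoelace formula gives twice the area as |(21·(-14) − 13·5) + (13·(-10) − 4·(-14)) + (4·5 − 21·(-10))| = 203, so the area is 101.5.
Summing gcd(|Δx|,|Δy|) over the edges gives the boundary count: gcd(8,19) + gcd(9,4) + gcd(17,15) = 1+1+1 = 3.
By Pick's theorem A = I + B/2 − 1, so I = 101.5 − 3/2 + 1 = 101.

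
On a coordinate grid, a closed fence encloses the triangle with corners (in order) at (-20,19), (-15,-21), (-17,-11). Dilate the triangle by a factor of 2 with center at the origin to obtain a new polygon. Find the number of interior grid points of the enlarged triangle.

By the shoelace formula, twice the signed area is |[(-20)·(-21) − (-15)·19] + [(-15)·(-11) − (-17)·(-21)] + [(-17)·19 − (-20)·(-11)]| = 30, so the area is 15.
Along each edge there are gcd(|Δx|,|Δy|)+1 lattice points, so counting each shared vertex once the boundary has gcd(5,40) + gcd(2,10) + gcd(3,30) = 5+2+3 = 10.
Scaling by 2 multiplies the area by 2² = 4 (so the new area is 60) and multiplies the boundary lattice-point count by 2, giving 20.
By Pick's theorem, the interior count of the dilated polygon is 60 − 20/2 + 1 = 51.

51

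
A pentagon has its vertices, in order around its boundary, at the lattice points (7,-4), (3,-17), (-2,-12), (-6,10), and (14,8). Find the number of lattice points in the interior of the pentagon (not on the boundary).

280

By the shoelace formula, twice the signed area is |(7·(-17) − 3·(-4)) + (3·(-12) − (-2)·(-17)) + ((-2)·10 − (-6)·(-12)) + ((-6)·8 − 14·10) + (14·(-4) − 7·8)| = 569, so the area is 284.5.
The number of boundary lattice points is Σ gcd(|Δx|,|Δy|) = gcd(4,13) + gcd(5,5) + gcd(4,22) + gcd(20,2) + gcd(7,12) = 1+5+2+2+1 = 11.
Pick's theorem gives I = A − B/2 + 1 = 284.5 − 11/2 + 1 = 280.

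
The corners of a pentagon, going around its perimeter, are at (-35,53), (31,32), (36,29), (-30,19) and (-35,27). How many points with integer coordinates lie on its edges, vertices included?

33

The number of boundary lattice points is Σ gcd(|Δx|,|Δy|) = gcd(66,21) + gcd(5,3) + gcd(66,10) + gcd(5,8) + gcd(0,26) = 3+1+2+1+26 = 33.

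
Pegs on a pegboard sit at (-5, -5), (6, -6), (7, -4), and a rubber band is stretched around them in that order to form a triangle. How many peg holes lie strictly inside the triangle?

11

By the shoelace formula, twice the signed area is |((-5)·(-6) − 6·(-5)) + (6·(-4) − 7·(-6)) + (7·(-5) − (-5)·(-4))| = 23, so the area is 23/2.
Summing gcd(|Δx|,|Δy|) over the edges gives the boundary count: gcd(11,1) + gcd(1,2) + gcd(12,1) = 1+1+1 = 3.
By Pick's theorem A = I + B/2 − 1, so I = 23/2 − 3/2 + 1 = 11.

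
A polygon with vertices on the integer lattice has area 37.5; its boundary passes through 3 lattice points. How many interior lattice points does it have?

From Pick's theorem, I = A − B/2 + 1 = 37.5 − 3/2 + 1 = 37.

37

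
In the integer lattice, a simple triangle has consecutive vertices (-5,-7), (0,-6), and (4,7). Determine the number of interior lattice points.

30

By the shoelace formula, twice the signed area is |((-5)·(-6) − 0·(-7)) + (0·7 − 4·(-6)) + (4·(-7) − (-5)·7)| = 61, so the area is 30.5.
The number of boundary lattice points is Σ gcd(|Δx|,|Δy|) = gcd(5,1) + gcd(4,13) + gcd(9,14) = 1+1+1 = 3.
Pick's theorem gives I = A − B/2 + 1 = 30.5 − 3/2 + 1 = 30.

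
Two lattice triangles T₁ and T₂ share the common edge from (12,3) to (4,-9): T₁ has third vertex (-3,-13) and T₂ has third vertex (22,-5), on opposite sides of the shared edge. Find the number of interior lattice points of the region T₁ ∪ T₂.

116

The union is the simple quadrilateral with vertices (12,3), (-3,-13), (4,-9), (22,-5) in order.
By the shoelace formula, twice the signed area is |(12·(-13) − (-3)·3) + ((-3)·(-9) − 4·(-13)) + (4·(-5) − 22·(-9)) + (22·3 − 12·(-5))| = 236, so the area is 118.
Summing gcd(|Δx|,|Δy|) over the edges gives the boundary count: gcd(15,16) + gcd(7,4) + gcd(18,4) + gcd(10,8) = 1+1+2+2 = 6.
By Pick's theorem I = A − B/2 + 1 = 118 − 6/2 + 1 = 116.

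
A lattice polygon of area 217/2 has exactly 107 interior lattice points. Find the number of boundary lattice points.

5

Pick's theorem gives A = I + B/2 − 1, so B = 2(A − I + 1) = 2(217/2 − 107 + 1) = 5.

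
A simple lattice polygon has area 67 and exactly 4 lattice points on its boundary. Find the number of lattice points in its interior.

66

Pick's theorem A = I + B/2 − 1 rearranges to I = A − B/2 + 1 = 67 − 4/2 + 1 = 66.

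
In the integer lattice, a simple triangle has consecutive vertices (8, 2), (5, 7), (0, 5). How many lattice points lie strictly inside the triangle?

Using the shoelace formula, 2A = |(8·7 − 5·2) + (5·5 − 0·7) + (0·2 − 8·5)| = 31, so the area is 15.5.
Summing gcd(|Δx|,|Δy|) over the edges gives the boundary count: gcd(3,5) + gcd(5,2) + gcd(8,3) = 1+1+1 = 3.
Pick's theorem gives I = A − B/2 + 1 = 15.5 − 3/2 + 1 = 15.

15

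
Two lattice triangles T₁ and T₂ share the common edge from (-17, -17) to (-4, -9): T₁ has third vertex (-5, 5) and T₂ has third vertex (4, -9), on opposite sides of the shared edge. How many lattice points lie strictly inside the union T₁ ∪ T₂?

The union is the simple quadrilateral with vertices (-17, -17), (-5, 5), (-4, -9), (4, -9) in order.
By the shoelace formula, twice the signed area is |((-17)·5 − (-5)·(-17)) + ((-5)·(-9) − (-4)·5) + ((-4)·(-9) − 4·(-9)) + (4·(-17) − (-17)·(-9))| = 254, so the area is 127.
The number of boundary lattice points is Σ gcd(|Δx|,|Δy|) = gcd(12,22) + gcd(1,14) + gcd(8,0) + gcd(21,8) = 2+1+8+1 = 12.
By Pick's theorem I = A − B/2 + 1 = 127 − 12/2 + 1 = 122.

122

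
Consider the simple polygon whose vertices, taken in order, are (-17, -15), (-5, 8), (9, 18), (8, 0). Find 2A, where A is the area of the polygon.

637

The shoelace formula gives twice the area as |((-17)·8 − (-5)·(-15)) + ((-5)·18 − 9·8) + (9·0 − 8·18) + (8·(-15) − (-17)·0)| = 637, so the area is 637/2.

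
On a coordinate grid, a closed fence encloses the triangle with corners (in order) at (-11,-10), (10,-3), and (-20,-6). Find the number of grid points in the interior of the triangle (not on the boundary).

69

The shoelace formula gives twice the area as |((-11)·(-3) − 10·(-10)) + (10·(-6) − (-20)·(-3)) + ((-20)·(-10) − (-11)·(-6))| = 147, so the area is 147/2.
Summing gcd(|Δx|,|Δy|) over the edges gives the boundary count: gcd(21,7) + gcd(30,3) + gcd(9,4) = 7+3+1 = 11.
Pick's theorem gives I = A − B/2 + 1 = 147/2 − 11/2 + 1 = 69.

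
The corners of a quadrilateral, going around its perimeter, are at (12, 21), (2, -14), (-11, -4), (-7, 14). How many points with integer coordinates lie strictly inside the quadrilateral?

431

Using the shoelace formula, 2A = |(12·(-14) − 2·21) + (2·(-4) − (-11)·(-14)) + ((-11)·14 − (-7)·(-4)) + ((-7)·21 − 12·14)| = 869, so the area is 434.5.
Summing gcd(|Δx|,|Δy|) over the edges gives the boundary count: gcd(10,35) + gcd(13,10) + gcd(4,18) + gcd(19,7) = 5+1+2+1 = 9.
Pick's theorem gives I = A − B/2 + 1 = 434.5 − 9/2 + 1 = 431.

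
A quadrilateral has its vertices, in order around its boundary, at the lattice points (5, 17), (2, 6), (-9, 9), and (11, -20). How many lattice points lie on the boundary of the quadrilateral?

Summing gcd(|Δx|,|Δy|) over the edges gives the boundary count: gcd(3,11) + gcd(11,3) + gcd(20,29) + gcd(6,37) = 1+1+1+1 = 4.

4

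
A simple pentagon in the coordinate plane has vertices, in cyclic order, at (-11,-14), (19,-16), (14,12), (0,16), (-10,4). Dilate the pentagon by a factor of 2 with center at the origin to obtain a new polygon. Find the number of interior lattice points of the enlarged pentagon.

2917

The shoelace formula gives twice the area as |((-11)·(-16) − 19·(-14)) + (19·12 − 14·(-16)) + (14·16 − 0·12) + (0·4 − (-10)·16) + ((-10)·(-14) − (-11)·4)| = 1462, so the area is 731.
Summing gcd(|Δx|,|Δy|) over the edges gives the boundary count: gcd(30,2) + gcd(5,28) + gcd(14,4) + gcd(10,12) + gcd(1,18) = 2+1+2+2+1 = 8.
Scaling by 2 multiplies the area by 2² = 4 (so the new area is 2924) and multiplies the boundary lattice-point count by 2, giving 16.
By Pick's theorem, the interior count of the dilated polygon is 2924 − 16/2 + 1 = 2917.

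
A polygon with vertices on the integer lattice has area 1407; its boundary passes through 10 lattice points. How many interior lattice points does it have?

Pick's theorem A = I + B/2 − 1 rearranges to I = A − B/2 + 1 = 1407 − 10/2 + 1 = 1403.

1403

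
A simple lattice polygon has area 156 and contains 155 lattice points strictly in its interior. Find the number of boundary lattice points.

4

Pick's theorem gives A = I + B/2 − 1, so B = 2(A − I + 1) = 2(156 − 155 + 1) = 4.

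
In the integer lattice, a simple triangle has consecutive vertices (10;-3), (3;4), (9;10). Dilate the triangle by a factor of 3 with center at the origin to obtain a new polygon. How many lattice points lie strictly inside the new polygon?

358

The shoelace formula gives twice the area as |[10·4 − 3·(-3)] + [3·10 − 9·4] + [9·(-3) − 10·10]| = 84, so the area is 42.
Along each edge there are gcd(|Δx|,|Δy|)+1 lattice points, so counting each shared vertex once the boundary has gcd(7,7) + gcd(6,6) + gcd(1,13) = 7+6+1 = 14.
Scaling by 3 multiplies the area by 3² = 9 (so the new area is 378) and multiplies the boundary lattice-point count by 3, giving 42.
By Pick's theorem, the interior count of the dilated polygon is 378 − 42/2 + 1 = 358.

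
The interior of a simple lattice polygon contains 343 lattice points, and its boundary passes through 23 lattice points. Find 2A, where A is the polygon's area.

Pick's theorem states A = I + B/2 − 1, so A = 343 + 23/2 − 1 = 707/2.
Hence 2A = 707.

707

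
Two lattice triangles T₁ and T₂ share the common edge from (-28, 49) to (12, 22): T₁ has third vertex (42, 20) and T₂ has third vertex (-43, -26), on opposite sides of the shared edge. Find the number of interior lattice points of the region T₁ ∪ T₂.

The union is the simple quadrilateral with vertices (-28, 49), (42, 20), (12, 22), (-43, -26) in order.
By the shoelace formula, twice the signed area is |[(-28)·20 − 42·49] + [42·22 − 12·20] + [12·(-26) − (-43)·22] + [(-43)·49 − (-28)·(-26)]| = 4135, so the area is 2067.5.
The number of boundary lattice points is Σ gcd(|Δx|,|Δy|) = gcd(70,29) + gcd(30,2) + gcd(55,48) + gcd(15,75) = 1+2+1+15 = 19.
By Pick's theorem I = A − B/2 + 1 = 2067.5 − 19/2 + 1 = 2059.

2059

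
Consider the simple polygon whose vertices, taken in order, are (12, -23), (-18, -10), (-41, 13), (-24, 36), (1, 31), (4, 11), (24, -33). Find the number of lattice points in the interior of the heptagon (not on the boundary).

The shoelace formula gives twice the area as |(12·(-10) − (-18)·(-23)) + ((-18)·13 − (-41)·(-10)) + ((-41)·36 − (-24)·13) + ((-24)·31 − 1·36) + (1·11 − 4·31) + (4·(-33) − 24·11) + (24·(-23) − 12·(-33))| = 3787, so the area is 1893.5.
Along each edge there are gcd(|Δx|,|Δy|)+1 lattice points, so counting each shared vertex once the boundary has gcd(30,13) + gcd(23,23) + gcd(17,23) + gcd(25,5) + gcd(3,20) + gcd(20,44) + gcd(12,10) = 1+23+1+5+1+4+2 = 37.
By Pick's theorem A = I + B/2 − 1, so I = 1893.5 − 37/2 + 1 = 1876.

1876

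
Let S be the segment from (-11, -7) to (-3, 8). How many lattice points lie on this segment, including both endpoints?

The number of lattice points on a segment between lattice points is gcd(|Δx|,|Δy|) + 1 = gcd(8,15) + 1 = 1 + 1 = 2.

2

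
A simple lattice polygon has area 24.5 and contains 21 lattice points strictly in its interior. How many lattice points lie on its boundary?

9

Pick's theorem gives A = I + B/2 − 1, so B = 2(A − I + 1) = 2(24.5 − 21 + 1) = 9.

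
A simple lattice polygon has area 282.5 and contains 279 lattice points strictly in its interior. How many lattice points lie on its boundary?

Pick's theorem gives A = I + B/2 − 1, so B = 2(A − I + 1) = 2(282.5 − 279 + 1) = 9.

9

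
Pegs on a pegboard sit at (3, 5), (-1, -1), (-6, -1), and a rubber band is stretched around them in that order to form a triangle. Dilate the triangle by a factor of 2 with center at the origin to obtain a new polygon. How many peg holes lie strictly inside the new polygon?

Using the shoelace formula, 2A = |[3·(-1) − (-1)·5] + [(-1)·(-1) − (-6)·(-1)] + [(-6)·5 − 3·(-1)]| = 30, so the area is 15.
Summing gcd(|Δx|,|Δy|) over the edges gives the boundary count: gcd(4,6) + gcd(5,0) + gcd(9,6) = 2+5+3 = 10.
Scaling by 2 multiplies the area by 2² = 4 (so the new area is 60) and multiplies the boundary lattice-point count by 2, giving 20.
By Pick's theorem, the interior count of the dilated polygon is 60 − 20/2 + 1 = 51.

51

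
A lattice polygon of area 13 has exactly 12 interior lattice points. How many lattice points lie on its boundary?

4

Pick's theorem gives A = I + B/2 − 1, so B = 2(A − I + 1) = 2(13 − 12 + 1) = 4.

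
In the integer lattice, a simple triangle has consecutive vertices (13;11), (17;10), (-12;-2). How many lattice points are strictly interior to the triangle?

The shoelace formula gives twice the area as |(13·10 − 17·11) + (17·(-2) − (-12)·10) + ((-12)·11 − 13·(-2))| = 77, so the area is 38.5.
Along each edge there are gcd(|Δx|,|Δy|)+1 lattice points, so counting each shared vertex once the boundary has gcd(4,1) + gcd(29,12) + gcd(25,13) = 1+1+1 = 3.
Pick's theorem gives I = A − B/2 + 1 = 38.5 − 3/2 + 1 = 38.

38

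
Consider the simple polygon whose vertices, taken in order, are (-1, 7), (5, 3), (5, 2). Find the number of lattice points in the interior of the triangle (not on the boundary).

Using the shoelace formula, 2A = |((-1)·3 − 5·7) + (5·2 − 5·3) + (5·7 − (-1)·2)| = 6, so the area is 3.
The number of boundary lattice points is Σ gcd(|Δx|,|Δy|) = gcd(6,4) + gcd(0,1) + gcd(6,5) = 2+1+1 = 4.
By Pick's theorem A = I + B/2 − 1, so I = 3 − 4/2 + 1 = 2.

2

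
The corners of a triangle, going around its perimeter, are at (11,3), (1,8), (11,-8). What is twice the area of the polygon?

110

By the shoelace formula, twice the signed area is |(11·8 − 1·3) + (1·(-8) − 11·8) + (11·3 − 11·(-8))| = 110, so the area is 55.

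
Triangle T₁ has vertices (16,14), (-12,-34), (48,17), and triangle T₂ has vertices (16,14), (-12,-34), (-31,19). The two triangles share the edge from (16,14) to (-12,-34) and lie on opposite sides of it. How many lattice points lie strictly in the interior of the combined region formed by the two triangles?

1922

The union is the simple quadrilateral with vertices (16,14), (48,17), (-12,-34), (-31,19) in order.
By the shoelace formula, twice the signed area is |(16·17 − 48·14) + (48·(-34) − (-12)·17) + ((-12)·19 − (-31)·(-34)) + ((-31)·14 − 16·19)| = 3848, so the area is 1924.
Along each edge there are gcd(|Δx|,|Δy|)+1 lattice points, so counting each shared vertex once the boundary has gcd(32,3) + gcd(60,51) + gcd(19,53) + gcd(47,5) = 1+3+1+1 = 6.
By Pick's theorem I = A − B/2 + 1 = 1924 − 6/2 + 1 = 1922.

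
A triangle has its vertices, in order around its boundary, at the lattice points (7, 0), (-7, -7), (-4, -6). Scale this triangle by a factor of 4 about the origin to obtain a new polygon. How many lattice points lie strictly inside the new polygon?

By the shoelace formula, twice the signed area is |(7·(-7) − (-7)·0) + ((-7)·(-6) − (-4)·(-7)) + ((-4)·0 − 7·(-6))| = 7, so the area is 7/2.
Along each edge there are gcd(|Δx|,|Δy|)+1 lattice points, so counting each shared vertex once the boundary has gcd(14,7) + gcd(3,1) + gcd(11,6) = 7+1+1 = 9.
Scaling by 4 multiplies the area by 4² = 16 (so the new area is 56) and multiplies the boundary lattice-point count by 4, giving 36.
By Pick's theorem, the interior count of the dilated polygon is 56 − 36/2 + 1 = 39.

39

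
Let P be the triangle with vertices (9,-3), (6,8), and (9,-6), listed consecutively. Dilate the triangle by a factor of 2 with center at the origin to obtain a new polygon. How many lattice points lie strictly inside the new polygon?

14

The shoelace formula gives twice the area as |(9·8 − 6·(-3)) + (6·(-6) − 9·8) + (9·(-3) − 9·(-6))| = 9, so the area is 9/2.
Summing gcd(|Δx|,|Δy|) over the edges gives the boundary count: gcd(3,11) + gcd(3,14) + gcd(0,3) = 1+1+3 = 5.
Scaling by 2 multiplies the area by 2² = 4 (so the new area is 18) and multiplies the boundary lattice-point count by 2, giving 10.
By Pick's theorem, the interior count of the dilated polygon is 18 − 10/2 + 1 = 14.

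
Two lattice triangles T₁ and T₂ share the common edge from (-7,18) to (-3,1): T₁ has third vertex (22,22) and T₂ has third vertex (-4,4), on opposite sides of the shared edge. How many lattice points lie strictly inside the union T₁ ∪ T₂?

256

The union is the simple quadrilateral with vertices (-7,18), (22,22), (-3,1), (-4,4) in order.
Using the shoelace formula, 2A = |((-7)·22 − 22·18) + (22·1 − (-3)·22) + ((-3)·4 − (-4)·1) + ((-4)·18 − (-7)·4)| = 514, so the area is 257.
Summing gcd(|Δx|,|Δy|) over the edges gives the boundary count: gcd(29,4) + gcd(25,21) + gcd(1,3) + gcd(3,14) = 1+1+1+1 = 4.
By Pick's theorem I = A − B/2 + 1 = 257 − 4/2 + 1 = 256.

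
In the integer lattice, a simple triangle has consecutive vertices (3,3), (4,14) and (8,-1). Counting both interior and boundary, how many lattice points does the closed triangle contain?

By the shoelace formula, twice the signed area is |[3·14 − 4·3] + [4·(-1) − 8·14] + [8·3 − 3·(-1)]| = 59, so the area is 29.5.
The number of boundary lattice points is Σ gcd(|Δx|,|Δy|) = gcd(1,11) + gcd(4,15) + gcd(5,4) = 1+1+1 = 3.
Pick's theorem gives I = A − B/2 + 1 = 29.5 − 3/2 + 1 = 29, so the closed region contains I + B = 29 + 3 = 32 lattice points.

32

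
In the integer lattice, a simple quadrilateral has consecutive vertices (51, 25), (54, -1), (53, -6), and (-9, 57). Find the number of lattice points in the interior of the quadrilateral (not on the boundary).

By the shoelace formula, twice the signed area is |(51·(-1) − 54·25) + (54·(-6) − 53·(-1)) + (53·57 − (-9)·(-6)) + ((-9)·25 − 51·57)| = 1837, so the area is 918.5.
Along each edge there are gcd(|Δx|,|Δy|)+1 lattice points, so counting each shared vertex once the boundary has gcd(3,26) + gcd(1,5) + gcd(62,63) + gcd(60,32) = 1+1+1+4 = 7.
By Pick's theorem A = I + B/2 − 1, so I = 918.5 − 7/2 + 1 = 916.

916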